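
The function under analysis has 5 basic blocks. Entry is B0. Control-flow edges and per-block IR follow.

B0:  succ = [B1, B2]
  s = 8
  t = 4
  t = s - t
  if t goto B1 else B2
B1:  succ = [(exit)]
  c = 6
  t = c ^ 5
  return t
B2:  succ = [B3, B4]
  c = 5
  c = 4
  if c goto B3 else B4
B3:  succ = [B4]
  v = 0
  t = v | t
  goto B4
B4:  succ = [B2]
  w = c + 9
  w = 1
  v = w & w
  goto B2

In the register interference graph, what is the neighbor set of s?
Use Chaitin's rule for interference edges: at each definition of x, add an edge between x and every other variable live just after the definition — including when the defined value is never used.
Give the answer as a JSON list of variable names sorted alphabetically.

Answer: ["t"]

Working:
Per-block:
  B0: def={s,t} ue=∅
  B1: def={c,t} ue=∅
  B2: def={c} ue=∅
  B3: def={t,v} ue={t}
  B4: def={v,w} ue={c}

Live sets:
  live B0: ∅→{t}
  live B1: ∅→∅
  live B2: {t}→{c,t}
  live B3: {c,t}→{c,t}
  live B4: {c,t}→{t}

Conflict graph:
  c: {t,v}
  s: {t}
  t: {c,s,v,w}
  v: {c,t}
  w: {t}

N(s) = ["t"]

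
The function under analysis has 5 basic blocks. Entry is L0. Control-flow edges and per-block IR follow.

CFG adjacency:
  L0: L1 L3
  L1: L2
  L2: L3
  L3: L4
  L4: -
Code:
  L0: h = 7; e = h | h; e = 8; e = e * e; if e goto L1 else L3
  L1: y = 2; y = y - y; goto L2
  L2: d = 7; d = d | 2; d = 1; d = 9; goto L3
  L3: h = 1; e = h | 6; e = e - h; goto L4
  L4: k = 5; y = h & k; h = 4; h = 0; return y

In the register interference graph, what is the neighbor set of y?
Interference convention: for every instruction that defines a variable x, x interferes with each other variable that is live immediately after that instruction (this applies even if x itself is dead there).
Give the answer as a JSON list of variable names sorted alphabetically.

Per-block:
  L0: {e,h} / ∅
  L1: {y} / ∅
  L2: {d} / ∅
  L3: {e,h} / ∅
  L4: {h,k,y} / {h}

Backward fixpoint:
  L0 li=∅ lo=∅
  L1 li=∅ lo=∅
  L2 li=∅ lo=∅
  L3 li=∅ lo={h}
  L4 li={h} lo=∅

Conflict graph:
  d — ∅
  e — {h}
  h — {e,k,y}
  k — {h}
  y — {h}

N(y) = ["h"]

Answer: ["h"]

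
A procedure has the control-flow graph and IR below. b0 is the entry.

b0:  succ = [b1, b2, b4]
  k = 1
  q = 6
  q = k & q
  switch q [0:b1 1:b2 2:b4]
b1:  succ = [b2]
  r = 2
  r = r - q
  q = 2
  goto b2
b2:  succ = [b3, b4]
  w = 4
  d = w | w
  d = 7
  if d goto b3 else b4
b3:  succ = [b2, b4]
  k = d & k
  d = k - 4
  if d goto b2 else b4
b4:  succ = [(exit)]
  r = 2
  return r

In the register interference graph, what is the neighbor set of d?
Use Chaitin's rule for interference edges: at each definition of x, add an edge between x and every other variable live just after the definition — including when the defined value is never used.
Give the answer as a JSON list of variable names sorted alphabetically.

Per-block:
  b0 def {k,q} use ∅
  b1 def {q,r} use {q}
  b2 def {d,w} use ∅
  b3 def {d,k} use {d,k}
  b4 def {r} use ∅

Live sets:
  b0: in=∅ out={k,q}
  b1: in={k,q} out={k}
  b2: in={k} out={d,k}
  b3: in={d,k} out={k}
  b4: in=∅ out=∅

Interference:
  d — {k}
  k — {d,q,r,w}
  q — {k,r}
  r — {k,q}
  w — {k}

N(d) = ["k"]

Answer: ["k"]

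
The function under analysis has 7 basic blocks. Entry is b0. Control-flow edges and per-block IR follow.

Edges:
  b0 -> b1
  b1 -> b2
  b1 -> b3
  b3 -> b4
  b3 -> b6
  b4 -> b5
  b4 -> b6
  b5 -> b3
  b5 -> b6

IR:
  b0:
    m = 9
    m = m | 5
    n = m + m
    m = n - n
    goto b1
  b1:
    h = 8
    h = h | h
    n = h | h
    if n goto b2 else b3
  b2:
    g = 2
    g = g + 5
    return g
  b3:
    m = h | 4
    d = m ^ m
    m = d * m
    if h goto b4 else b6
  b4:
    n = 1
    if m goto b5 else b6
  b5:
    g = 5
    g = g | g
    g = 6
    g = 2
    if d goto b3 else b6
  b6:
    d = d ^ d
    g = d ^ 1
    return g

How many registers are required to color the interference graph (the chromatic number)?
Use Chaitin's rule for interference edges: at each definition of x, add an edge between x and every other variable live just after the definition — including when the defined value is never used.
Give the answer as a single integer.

Answer: 4

Derivation:
Block summaries:
  b0: {m,n} / ∅
  b1: {h,n} / ∅
  b2: {g} / ∅
  b3: {d,m} / {h}
  b4: {n} / {m}
  b5: {g} / {d}
  b6: {d,g} / {d}

Liveness:
  b0 li=∅ lo=∅
  b1 li=∅ lo={h}
  b2 li=∅ lo=∅
  b3 li={h} lo={d,h,m}
  b4 li={d,h,m} lo={d,h}
  b5 li={d,h} lo={d,h}
  b6 li={d} lo=∅

Interfere edges:
  d: {g,h,m,n}
  g: {d,h}
  h: {d,g,m,n}
  m: {d,h,n}
  n: {d,h,m}

Registers:
  clique {d,h,m,n} ⇒ need ≥ 4
  4-colouring: c0={d}  c1={h}  c2={g,m}  c3={n}
  χ = 4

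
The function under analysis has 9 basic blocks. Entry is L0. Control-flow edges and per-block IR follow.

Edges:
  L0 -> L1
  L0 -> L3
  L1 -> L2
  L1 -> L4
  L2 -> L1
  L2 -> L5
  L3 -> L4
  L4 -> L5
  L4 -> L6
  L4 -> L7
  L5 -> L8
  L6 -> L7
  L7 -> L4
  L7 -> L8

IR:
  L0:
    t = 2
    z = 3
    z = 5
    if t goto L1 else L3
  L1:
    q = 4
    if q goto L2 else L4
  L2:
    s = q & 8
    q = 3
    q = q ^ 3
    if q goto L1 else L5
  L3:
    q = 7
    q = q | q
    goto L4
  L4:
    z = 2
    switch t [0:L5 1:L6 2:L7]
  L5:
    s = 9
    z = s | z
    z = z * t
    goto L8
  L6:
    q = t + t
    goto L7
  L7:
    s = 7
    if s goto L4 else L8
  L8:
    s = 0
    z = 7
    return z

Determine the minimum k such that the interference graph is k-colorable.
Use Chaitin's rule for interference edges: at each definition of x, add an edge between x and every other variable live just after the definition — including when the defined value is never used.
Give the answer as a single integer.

Answer: 3

Derivation:
Block summaries:
  L0: {t,z} / ∅
  L1: {q} / ∅
  L2: {q,s} / {q}
  L3: {q} / ∅
  L4: {z} / {t}
  L5: {s,z} / {t,z}
  L6: {q} / {t}
  L7: {s} / ∅
  L8: {s,z} / ∅

Live sets:
  L0: in=∅ out={t,z}
  L1: in={t,z} out={q,t,z}
  L2: in={q,t,z} out={t,z}
  L3: in={t} out={t}
  L4: in={t} out={t,z}
  L5: in={t,z} out=∅
  L6: in={t} out={t}
  L7: in={t} out={t}
  L8: in=∅ out=∅

Interference:
  q: {t,z}
  s: {t,z}
  t: {q,s,z}
  z: {q,s,t}

Registers:
  clique {q,t,z} ⇒ need ≥ 3
  3-colouring: r0={t}  r1={z}  r2={q,s}
  χ = 3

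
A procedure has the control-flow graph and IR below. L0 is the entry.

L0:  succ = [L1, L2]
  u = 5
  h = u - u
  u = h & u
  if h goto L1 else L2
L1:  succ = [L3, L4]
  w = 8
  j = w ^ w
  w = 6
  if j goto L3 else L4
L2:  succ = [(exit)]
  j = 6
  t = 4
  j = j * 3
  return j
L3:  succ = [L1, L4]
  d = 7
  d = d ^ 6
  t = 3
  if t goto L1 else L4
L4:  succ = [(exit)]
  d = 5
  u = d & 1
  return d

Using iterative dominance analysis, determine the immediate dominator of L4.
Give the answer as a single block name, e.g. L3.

idom tree: L1←L0 L2←L0 L3←L1 L4←L1
Dom∩ at merges:
  L1: preds {L0,L3}: {L0} ∩ {L0,L1,L3} = {L0}; idom=L0
  L4: preds {L1,L3}: {L0,L1} ∩ {L0,L1,L3} = {L0,L1}; idom=L1

idom(L4) = L1

Answer: L1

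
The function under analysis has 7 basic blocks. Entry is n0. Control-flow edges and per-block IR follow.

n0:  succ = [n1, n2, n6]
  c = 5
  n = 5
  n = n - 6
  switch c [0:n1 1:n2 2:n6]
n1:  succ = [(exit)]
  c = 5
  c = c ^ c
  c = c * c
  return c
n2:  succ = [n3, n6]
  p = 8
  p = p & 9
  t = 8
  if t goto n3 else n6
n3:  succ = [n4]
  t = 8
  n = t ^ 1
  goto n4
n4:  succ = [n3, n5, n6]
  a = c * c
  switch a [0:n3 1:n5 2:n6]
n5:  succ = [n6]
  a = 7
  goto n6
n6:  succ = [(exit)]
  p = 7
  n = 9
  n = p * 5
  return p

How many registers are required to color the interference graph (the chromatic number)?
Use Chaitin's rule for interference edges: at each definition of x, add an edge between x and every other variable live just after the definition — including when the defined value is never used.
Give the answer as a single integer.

Answer: 3

Analysis:
Per-block:
  n0 def {c,n} use ∅
  n1 def {c} use ∅
  n2 def {p,t} use ∅
  n3 def {n,t} use ∅
  n4 def {a} use {c}
  n5 def {a} use ∅
  n6 def {n,p} use ∅

Liveness:
  live n0: ∅→{c}
  live n1: ∅→∅
  live n2: {c}→{c}
  live n3: {c}→{c}
  live n4: {c}→{c}
  live n5: ∅→∅
  live n6: ∅→∅

Conflict graph:
  a: {c}
  c: {a,n,p,t}
  n: {c,p}
  p: {c,n}
  t: {c}

Registers:
  {c,n,p} pairwise interfere (3-clique) ⇒ χ ≥ 3
  3-colouring: R0={c}  R1={a,n,t}  R2={p}
  χ = 3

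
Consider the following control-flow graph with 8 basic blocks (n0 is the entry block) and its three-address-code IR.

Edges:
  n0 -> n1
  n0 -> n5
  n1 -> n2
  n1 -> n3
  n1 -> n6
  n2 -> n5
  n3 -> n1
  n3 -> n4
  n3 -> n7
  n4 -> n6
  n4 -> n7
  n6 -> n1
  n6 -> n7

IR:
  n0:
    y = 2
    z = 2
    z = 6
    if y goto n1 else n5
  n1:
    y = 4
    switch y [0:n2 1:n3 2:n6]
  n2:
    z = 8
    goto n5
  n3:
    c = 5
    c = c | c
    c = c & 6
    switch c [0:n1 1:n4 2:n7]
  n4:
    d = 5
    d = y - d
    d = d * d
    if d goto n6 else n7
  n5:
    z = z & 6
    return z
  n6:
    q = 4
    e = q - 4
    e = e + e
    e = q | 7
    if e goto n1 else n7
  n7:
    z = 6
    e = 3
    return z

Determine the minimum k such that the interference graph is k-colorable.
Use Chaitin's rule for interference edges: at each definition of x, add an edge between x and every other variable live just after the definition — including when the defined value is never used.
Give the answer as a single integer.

Answer: 2

Working:
def/use:
  n0: {y,z} / ∅
  n1: {y} / ∅
  n2: {z} / ∅
  n3: {c} / ∅
  n4: {d} / {y}
  n5: {z} / {z}
  n6: {e,q} / ∅
  n7: {e,z} / ∅

Backward fixpoint:
  n0 li=∅ lo={z}
  n1 li=∅ lo={y}
  n2 li=∅ lo={z}
  n3 li={y} lo={y}
  n4 li={y} lo=∅
  n5 li={z} lo=∅
  n6 li=∅ lo=∅
  n7 li=∅ lo=∅

Conflict graph:
  c — {y}
  d — {y}
  e — {q,z}
  q — {e}
  y — {c,d,z}
  z — {e,y}

Registers:
  clique {c,y} ⇒ need ≥ 2
  2-colouring: R0={e,y}  R1={c,d,q,z}
  χ = 2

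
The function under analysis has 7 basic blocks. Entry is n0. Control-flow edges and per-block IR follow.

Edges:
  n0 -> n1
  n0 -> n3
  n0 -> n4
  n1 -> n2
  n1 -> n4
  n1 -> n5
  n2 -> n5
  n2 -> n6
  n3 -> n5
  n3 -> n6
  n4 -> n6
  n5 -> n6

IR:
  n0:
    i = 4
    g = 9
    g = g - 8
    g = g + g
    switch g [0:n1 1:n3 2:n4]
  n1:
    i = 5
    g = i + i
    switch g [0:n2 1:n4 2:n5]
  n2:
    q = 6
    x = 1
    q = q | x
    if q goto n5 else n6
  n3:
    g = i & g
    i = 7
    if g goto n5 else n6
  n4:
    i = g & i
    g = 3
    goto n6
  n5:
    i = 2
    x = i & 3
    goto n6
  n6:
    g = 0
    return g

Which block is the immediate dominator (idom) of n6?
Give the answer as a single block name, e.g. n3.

Answer: n0

Analysis:
idom tree: n1←n0 n2←n1 n3←n0 n4←n0 n5←n0 n6←n0
Dom∩ at merges:
  n4: preds {n0,n1}: {n0} ∩ {n0,n1} = {n0}; idom=n0
  n5: preds {n1,n2,n3}: {n0,n1} ∩ {n0,n1,n2} ∩ {n0,n3} = {n0}; idom=n0
  n6: preds {n2,n3,n4,n5}: {n0,n1,n2} ∩ {n0,n3} ∩ {n0,n4} ∩ {n0,n5} = {n0}; idom=n0

idom(n6) = n0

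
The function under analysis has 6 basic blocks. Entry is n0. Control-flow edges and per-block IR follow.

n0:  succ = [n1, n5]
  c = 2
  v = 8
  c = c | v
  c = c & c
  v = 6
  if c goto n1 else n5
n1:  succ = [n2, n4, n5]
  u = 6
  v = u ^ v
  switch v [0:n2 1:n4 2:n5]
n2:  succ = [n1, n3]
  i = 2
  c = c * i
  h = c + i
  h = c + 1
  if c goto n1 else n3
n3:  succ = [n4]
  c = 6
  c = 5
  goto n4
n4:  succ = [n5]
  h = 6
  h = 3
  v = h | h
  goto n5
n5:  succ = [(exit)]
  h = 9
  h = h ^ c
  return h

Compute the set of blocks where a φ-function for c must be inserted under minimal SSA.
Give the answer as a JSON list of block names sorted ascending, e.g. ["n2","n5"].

idom tree: n1←n0 n2←n1 n3←n2 n4←n1 n5←n0
Dom∩ at merges:
  n1: preds {n0,n2}: {n0} ∩ {n0,n1,n2} = {n0}; idom=n0
  n4: preds {n1,n3}: {n0,n1} ∩ {n0,n1,n2,n3} = {n0,n1}; idom=n1
  n5: preds {n0,n1,n4}: {n0} ∩ {n0,n1} ∩ {n0,n1,n4} = {n0}; idom=n0

DF walk-up:
  join n1 pred n0: · stop@n0
  join n1 pred n2: n2→n1 stop@n0
  join n4 pred n1: · stop@n1
  join n4 pred n3: n3→n2 stop@n1
  join n5 pred n0: · stop@n0
  join n5 pred n1: n1 stop@n0
  join n5 pred n4: n4→n1 stop@n0
  n0: DF=∅
  n1: DF={n1,n5}
  n2: DF={n1,n4}
  n3: DF={n4}
  n4: DF={n5}
  n5: DF=∅

φ for c: defs {n0,n2,n3}
  DF⁺ = {n1,n4,n5}

Answer: ["n1", "n4", "n5"]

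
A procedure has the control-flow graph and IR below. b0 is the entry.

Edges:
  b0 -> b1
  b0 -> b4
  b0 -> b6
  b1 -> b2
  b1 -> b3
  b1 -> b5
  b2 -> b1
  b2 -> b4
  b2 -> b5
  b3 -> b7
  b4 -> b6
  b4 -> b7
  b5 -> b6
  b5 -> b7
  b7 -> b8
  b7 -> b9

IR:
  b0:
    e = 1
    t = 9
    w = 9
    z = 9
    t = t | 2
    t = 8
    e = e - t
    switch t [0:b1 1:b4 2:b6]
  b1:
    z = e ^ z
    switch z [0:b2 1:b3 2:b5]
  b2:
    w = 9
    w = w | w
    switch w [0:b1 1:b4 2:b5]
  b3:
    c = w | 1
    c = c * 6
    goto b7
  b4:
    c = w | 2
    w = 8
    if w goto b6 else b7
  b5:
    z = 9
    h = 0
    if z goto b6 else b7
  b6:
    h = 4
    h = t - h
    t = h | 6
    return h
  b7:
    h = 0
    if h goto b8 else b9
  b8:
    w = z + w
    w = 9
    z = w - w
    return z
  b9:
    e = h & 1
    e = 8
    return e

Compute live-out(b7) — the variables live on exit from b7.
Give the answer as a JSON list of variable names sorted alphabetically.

Answer: ["h", "w", "z"]

Derivation:
Per-block:
  b0 def {e,t,w,z} use ∅
  b1 def {z} use {e,z}
  b2 def {w} use ∅
  b3 def {c} use {w}
  b4 def {c,w} use {w}
  b5 def {h,z} use ∅
  b6 def {h,t} use {t}
  b7 def {h} use ∅
  b8 def {w,z} use {w,z}
  b9 def {e} use {h}

Liveness:
  live b0: ∅→{e,t,w,z}
  live b1: {e,t,w,z}→{e,t,w,z}
  live b2: {e,t,z}→{e,t,w,z}
  live b3: {w,z}→{w,z}
  live b4: {t,w,z}→{t,w,z}
  live b5: {t,w}→{t,w,z}
  live b6: {t}→∅
  live b7: {w,z}→{h,w,z}
  live b8: {w,z}→∅
  live b9: {h}→∅

live-out(b7) = ["h", "w", "z"]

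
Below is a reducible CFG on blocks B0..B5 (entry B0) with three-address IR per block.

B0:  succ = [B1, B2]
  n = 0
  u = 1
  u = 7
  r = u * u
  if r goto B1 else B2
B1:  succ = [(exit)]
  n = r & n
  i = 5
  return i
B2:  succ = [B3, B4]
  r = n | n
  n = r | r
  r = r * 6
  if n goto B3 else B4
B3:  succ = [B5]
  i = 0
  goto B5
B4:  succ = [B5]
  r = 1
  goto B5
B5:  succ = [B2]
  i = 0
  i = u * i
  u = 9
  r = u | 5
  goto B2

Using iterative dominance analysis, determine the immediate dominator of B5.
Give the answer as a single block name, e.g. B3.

idom tree: B1←B0 B2←B0 B3←B2 B4←B2 B5←B2
Dom at joins:
  B2: preds {B0,B5}: {B0} ∩ {B0,B2,B5} = {B0}; idom=B0
  B5: preds {B3,B4}: {B0,B2,B3} ∩ {B0,B2,B4} = {B0,B2}; idom=B2

idom(B5) = B2

Answer: B2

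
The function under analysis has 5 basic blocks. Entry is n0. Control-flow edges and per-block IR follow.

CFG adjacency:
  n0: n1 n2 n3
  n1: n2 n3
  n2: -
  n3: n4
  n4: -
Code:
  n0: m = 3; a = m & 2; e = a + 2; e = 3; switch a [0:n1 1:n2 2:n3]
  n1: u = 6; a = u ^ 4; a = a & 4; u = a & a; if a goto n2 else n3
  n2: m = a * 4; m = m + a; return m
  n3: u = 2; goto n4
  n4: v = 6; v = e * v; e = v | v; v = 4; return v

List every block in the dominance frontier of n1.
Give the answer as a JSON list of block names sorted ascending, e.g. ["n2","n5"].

idom tree: n1←n0 n2←n0 n3←n0 n4←n3
Dom at joins:
  n2: preds {n0,n1}: {n0} ∩ {n0,n1} = {n0}; idom=n0
  n3: preds {n0,n1}: {n0} ∩ {n0,n1} = {n0}; idom=n0

DF derivation:
  n2←n0: walk · to n0
  n2←n1: walk n1 to n0
  n3←n0: walk · to n0
  n3←n1: walk n1 to n0
  n0 → ∅
  n1 → {n2,n3}
  n2 → ∅
  n3 → ∅
  n4 → ∅

DF(n1) = ["n2", "n3"]

Answer: ["n2", "n3"]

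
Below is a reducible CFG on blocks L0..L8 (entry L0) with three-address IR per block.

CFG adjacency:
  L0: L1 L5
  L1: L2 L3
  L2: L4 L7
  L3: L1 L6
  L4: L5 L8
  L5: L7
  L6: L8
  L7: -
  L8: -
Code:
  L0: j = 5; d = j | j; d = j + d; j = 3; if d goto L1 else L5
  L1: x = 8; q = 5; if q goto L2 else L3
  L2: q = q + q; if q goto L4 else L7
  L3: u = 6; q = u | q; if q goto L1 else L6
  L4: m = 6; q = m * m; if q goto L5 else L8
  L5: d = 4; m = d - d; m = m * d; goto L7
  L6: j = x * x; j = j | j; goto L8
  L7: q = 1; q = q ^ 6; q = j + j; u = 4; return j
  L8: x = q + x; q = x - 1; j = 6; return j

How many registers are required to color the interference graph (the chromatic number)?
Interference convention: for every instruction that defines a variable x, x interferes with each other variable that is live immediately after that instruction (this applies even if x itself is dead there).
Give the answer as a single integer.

def/use:
  L0: {d,j} / ∅
  L1: {q,x} / ∅
  L2: {q} / {q}
  L3: {q,u} / {q}
  L4: {m,q} / ∅
  L5: {d,m} / ∅
  L6: {j} / {x}
  L7: {q,u} / {j}
  L8: {j,q,x} / {q,x}

Liveness:
  L0 li=∅ lo={j}
  L1 li={j} lo={j,q,x}
  L2 li={j,q,x} lo={j,x}
  L3 li={j,q,x} lo={j,q,x}
  L4 li={j,x} lo={j,q,x}
  L5 li={j} lo={j}
  L6 li={q,x} lo={q,x}
  L7 li={j} lo=∅
  L8 li={q,x} lo=∅

Interfere edges:
  d: {j,m}
  j: {d,m,q,u,x}
  m: {d,j,x}
  q: {j,u,x}
  u: {j,q,x}
  x: {j,m,q,u}

Chromatic number:
  lower bound: {j,q,u,x} mutually conflict ⇒ χ ≥ 4
  assign d→R1 j→R0 m→R2 q→R2 u→R3 x→R1 — no edge inside a register ⇒ χ ≤ 4
  χ = 4

Answer: 4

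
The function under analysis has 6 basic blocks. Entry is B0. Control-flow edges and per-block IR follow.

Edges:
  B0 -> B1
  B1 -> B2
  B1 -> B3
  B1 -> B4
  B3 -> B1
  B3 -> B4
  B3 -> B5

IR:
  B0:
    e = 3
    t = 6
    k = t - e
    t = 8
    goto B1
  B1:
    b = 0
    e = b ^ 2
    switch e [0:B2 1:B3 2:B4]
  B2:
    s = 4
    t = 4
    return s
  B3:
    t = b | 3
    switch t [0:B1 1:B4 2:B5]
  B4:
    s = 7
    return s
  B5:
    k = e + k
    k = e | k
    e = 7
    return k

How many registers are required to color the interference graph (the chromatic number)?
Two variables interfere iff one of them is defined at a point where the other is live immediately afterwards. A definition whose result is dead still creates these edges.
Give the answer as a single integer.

Block summaries:
  B0 def {e,k,t} use ∅
  B1 def {b,e} use ∅
  B2 def {s,t} use ∅
  B3 def {t} use {b}
  B4 def {s} use ∅
  B5 def {e,k} use {e,k}

Backward fixpoint:
  live B0: ∅→{k}
  live B1: {k}→{b,e,k}
  live B2: ∅→∅
  live B3: {b,e,k}→{e,k}
  live B4: ∅→∅
  live B5: {e,k}→∅

Conflict graph:
  b↔{e,k}
  e↔{b,k,t}
  k↔{b,e,t}
  s↔{t}
  t↔{e,k,s}

Registers:
  {b,e,k} pairwise interfere (3-clique) ⇒ χ ≥ 3
  3-colouring: R0={e,s}  R1={k}  R2={b,t}
  χ = 3

Answer: 3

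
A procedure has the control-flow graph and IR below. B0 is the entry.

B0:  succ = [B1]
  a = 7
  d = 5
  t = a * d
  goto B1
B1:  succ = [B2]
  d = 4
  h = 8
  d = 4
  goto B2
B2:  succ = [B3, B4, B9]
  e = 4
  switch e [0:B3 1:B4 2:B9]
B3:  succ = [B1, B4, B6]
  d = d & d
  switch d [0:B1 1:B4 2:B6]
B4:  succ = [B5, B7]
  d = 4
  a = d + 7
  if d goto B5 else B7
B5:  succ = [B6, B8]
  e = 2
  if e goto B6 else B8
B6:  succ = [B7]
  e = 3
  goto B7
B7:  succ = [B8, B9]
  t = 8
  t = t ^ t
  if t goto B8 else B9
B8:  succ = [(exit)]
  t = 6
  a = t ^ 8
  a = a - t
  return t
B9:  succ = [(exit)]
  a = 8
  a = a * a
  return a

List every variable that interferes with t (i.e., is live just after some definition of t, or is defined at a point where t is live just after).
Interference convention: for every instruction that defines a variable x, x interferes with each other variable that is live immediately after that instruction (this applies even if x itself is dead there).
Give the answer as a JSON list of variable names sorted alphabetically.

def/use:
  B0: def={a,d,t} ue=∅
  B1: def={d,h} ue=∅
  B2: def={e} ue=∅
  B3: def={d} ue={d}
  B4: def={a,d} ue=∅
  B5: def={e} ue=∅
  B6: def={e} ue=∅
  B7: def={t} ue=∅
  B8: def={a,t} ue=∅
  B9: def={a} ue=∅

Liveness:
  B0 li=∅ lo=∅
  B1 li=∅ lo={d}
  B2 li={d} lo={d}
  B3 li={d} lo=∅
  B4 li=∅ lo=∅
  B5 li=∅ lo=∅
  B6 li=∅ lo=∅
  B7 li=∅ lo=∅
  B8 li=∅ lo=∅
  B9 li=∅ lo=∅

Interference:
  a: {d,t}
  d: {a,e}
  e: {d}
  h: ∅
  t: {a}

N(t) = ["a"]

Answer: ["a"]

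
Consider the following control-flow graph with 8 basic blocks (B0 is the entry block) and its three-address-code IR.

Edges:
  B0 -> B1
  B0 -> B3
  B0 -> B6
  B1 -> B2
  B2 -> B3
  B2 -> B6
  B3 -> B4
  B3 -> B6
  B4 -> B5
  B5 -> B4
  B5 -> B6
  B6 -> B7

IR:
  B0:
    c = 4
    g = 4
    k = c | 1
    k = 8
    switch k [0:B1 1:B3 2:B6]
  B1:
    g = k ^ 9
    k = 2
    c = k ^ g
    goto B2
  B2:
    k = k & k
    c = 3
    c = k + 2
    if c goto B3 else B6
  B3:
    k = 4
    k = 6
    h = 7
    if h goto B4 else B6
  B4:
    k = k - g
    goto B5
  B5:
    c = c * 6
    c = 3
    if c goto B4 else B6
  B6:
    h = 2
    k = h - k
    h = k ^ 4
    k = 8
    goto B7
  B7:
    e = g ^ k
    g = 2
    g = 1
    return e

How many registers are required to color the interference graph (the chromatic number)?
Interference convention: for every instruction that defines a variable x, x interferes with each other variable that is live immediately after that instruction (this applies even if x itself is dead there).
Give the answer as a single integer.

Per-block:
  B0: {c,g,k} / ∅
  B1: {c,g,k} / {k}
  B2: {c,k} / {k}
  B3: {h,k} / ∅
  B4: {k} / {g,k}
  B5: {c} / {c}
  B6: {h,k} / {k}
  B7: {e,g} / {g,k}

Backward fixpoint:
  live B0: ∅→{c,g,k}
  live B1: {k}→{g,k}
  live B2: {g,k}→{c,g,k}
  live B3: {c,g}→{c,g,k}
  live B4: {c,g,k}→{c,g,k}
  live B5: {c,g,k}→{c,g,k}
  live B6: {g,k}→{g,k}
  live B7: {g,k}→∅

Interference:
  c: {g,h,k}
  e: {g}
  g: {c,e,h,k}
  h: {c,g,k}
  k: {c,g,h}

Colouring:
  clique {c,g,h,k} ⇒ need ≥ 4
  assign c→c1 e→c1 g→c0 h→c2 k→c3 — no edge inside a register ⇒ χ ≤ 4
  χ = 4

Answer: 4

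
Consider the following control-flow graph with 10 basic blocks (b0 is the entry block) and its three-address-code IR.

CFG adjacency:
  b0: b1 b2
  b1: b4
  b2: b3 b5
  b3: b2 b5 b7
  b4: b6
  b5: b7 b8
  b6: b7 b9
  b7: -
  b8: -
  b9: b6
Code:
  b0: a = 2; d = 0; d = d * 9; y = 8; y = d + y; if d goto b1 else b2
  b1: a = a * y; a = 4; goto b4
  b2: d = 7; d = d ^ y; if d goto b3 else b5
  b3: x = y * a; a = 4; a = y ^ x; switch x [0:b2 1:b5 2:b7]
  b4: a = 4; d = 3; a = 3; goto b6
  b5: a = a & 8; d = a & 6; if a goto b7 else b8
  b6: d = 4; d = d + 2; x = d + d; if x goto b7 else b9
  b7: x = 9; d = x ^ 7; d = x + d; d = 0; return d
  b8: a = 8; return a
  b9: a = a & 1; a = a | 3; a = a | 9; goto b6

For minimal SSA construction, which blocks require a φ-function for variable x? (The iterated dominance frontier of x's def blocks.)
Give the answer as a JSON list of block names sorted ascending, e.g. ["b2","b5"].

Answer: ["b2", "b5", "b6", "b7"]

Derivation:
idom tree: b1←b0 b2←b0 b3←b2 b4←b1 b5←b2 b6←b4 b7←b0 b8←b5 b9←b6
Join-block Dom:
  b2: preds {b0,b3}: {b0} ∩ {b0,b2,b3} = {b0}; idom=b0
  b5: preds {b2,b3}: {b0,b2} ∩ {b0,b2,b3} = {b0,b2}; idom=b2
  b6: preds {b4,b9}: {b0,b1,b4} ∩ {b0,b1,b4,b6,b9} = {b0,b1,b4}; idom=b4
  b7: preds {b3,b5,b6}: {b0,b2,b3} ∩ {b0,b2,b5} ∩ {b0,b1,b4,b6} = {b0}; idom=b0

DF walk-up:
  b2←b0: walk · to b0
  b2←b3: walk b3→b2 to b0
  b5←b2: walk · to b2
  b5←b3: walk b3 to b2
  b6←b4: walk · to b4
  b6←b9: walk b9→b6 to b4
  b7←b3: walk b3→b2 to b0
  b7←b5: walk b5→b2 to b0
  b7←b6: walk b6→b4→b1 to b0
  b0 → ∅
  b1 → {b7}
  b2 → {b2,b7}
  b3 → {b2,b5,b7}
  b4 → {b7}
  b5 → {b7}
  b6 → {b6,b7}
  b7 → ∅
  b8 → ∅
  b9 → {b6}

φ for x: defs {b3,b6,b7}
  DF⁺ = {b2,b5,b6,b7}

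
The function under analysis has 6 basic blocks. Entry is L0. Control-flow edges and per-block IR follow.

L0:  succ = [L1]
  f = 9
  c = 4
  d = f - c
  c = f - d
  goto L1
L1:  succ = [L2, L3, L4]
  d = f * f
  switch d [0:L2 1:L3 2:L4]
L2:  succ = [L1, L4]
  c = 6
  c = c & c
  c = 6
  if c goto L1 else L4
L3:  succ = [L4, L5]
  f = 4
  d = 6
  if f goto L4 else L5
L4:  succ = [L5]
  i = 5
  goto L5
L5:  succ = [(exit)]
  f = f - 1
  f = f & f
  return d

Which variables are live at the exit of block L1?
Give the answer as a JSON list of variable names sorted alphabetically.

def/use:
  L0: {c,d,f} / ∅
  L1: {d} / {f}
  L2: {c} / ∅
  L3: {d,f} / ∅
  L4: {i} / ∅
  L5: {f} / {d,f}

Live sets:
  L0 li=∅ lo={f}
  L1 li={f} lo={d,f}
  L2 li={d,f} lo={d,f}
  L3 li=∅ lo={d,f}
  L4 li={d,f} lo={d,f}
  L5 li={d,f} lo=∅

live-out(L1) = ["d", "f"]

Answer: ["d", "f"]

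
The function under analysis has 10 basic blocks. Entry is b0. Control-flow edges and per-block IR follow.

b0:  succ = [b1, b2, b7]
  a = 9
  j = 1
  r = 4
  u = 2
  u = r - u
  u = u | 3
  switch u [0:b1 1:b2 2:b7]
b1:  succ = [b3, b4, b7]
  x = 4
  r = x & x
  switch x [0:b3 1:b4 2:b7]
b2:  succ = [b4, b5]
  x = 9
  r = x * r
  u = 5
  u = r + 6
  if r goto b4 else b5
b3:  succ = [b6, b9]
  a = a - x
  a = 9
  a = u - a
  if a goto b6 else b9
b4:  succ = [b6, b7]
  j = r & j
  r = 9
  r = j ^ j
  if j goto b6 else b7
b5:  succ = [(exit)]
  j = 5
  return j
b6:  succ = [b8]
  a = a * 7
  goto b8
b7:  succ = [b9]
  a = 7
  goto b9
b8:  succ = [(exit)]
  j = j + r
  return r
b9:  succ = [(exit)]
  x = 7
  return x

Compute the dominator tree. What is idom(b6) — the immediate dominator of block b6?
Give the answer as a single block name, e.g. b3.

Answer: b0

Analysis:
idom tree: b1←b0 b2←b0 b3←b1 b4←b0 b5←b2 b6←b0 b7←b0 b8←b6 b9←b0
Join-block Dom:
  b4: preds {b1,b2}: {b0,b1} ∩ {b0,b2} = {b0}; idom=b0
  b6: preds {b3,b4}: {b0,b1,b3} ∩ {b0,b4} = {b0}; idom=b0
  b7: preds {b0,b1,b4}: {b0} ∩ {b0,b1} ∩ {b0,b4} = {b0}; idom=b0
  b9: preds {b3,b7}: {b0,b1,b3} ∩ {b0,b7} = {b0}; idom=b0

idom(b6) = b0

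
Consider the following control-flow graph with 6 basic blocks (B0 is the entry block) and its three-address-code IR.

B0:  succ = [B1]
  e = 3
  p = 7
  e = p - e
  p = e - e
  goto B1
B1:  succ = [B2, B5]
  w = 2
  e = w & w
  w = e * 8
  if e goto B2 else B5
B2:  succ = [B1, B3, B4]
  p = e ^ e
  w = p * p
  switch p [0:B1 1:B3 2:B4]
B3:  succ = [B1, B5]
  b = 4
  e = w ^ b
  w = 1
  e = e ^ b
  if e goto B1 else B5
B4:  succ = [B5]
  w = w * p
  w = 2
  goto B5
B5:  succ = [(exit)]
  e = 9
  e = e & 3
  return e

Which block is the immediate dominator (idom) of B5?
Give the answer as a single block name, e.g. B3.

idom tree: B1←B0 B2←B1 B3←B2 B4←B2 B5←B1
Dom∩ at merges:
  B1: preds {B0,B2,B3}: {B0} ∩ {B0,B1,B2} ∩ {B0,B1,B2,B3} = {B0}; idom=B0
  B5: preds {B1,B3,B4}: {B0,B1} ∩ {B0,B1,B2,B3} ∩ {B0,B1,B2,B4} = {B0,B1}; idom=B1

idom(B5) = B1

Answer: B1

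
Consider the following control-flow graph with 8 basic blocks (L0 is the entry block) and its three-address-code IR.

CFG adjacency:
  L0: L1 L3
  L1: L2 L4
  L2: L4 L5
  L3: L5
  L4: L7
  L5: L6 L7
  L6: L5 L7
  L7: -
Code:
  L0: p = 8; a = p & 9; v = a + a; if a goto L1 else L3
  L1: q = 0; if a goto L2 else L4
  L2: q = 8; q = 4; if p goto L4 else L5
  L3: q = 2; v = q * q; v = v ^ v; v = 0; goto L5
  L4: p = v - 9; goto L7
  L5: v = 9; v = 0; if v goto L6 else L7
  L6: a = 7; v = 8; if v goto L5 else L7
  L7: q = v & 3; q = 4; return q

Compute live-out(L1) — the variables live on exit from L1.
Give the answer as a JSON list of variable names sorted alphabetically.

def/use:
  L0 def {a,p,v} use ∅
  L1 def {q} use {a}
  L2 def {q} use {p}
  L3 def {q,v} use ∅
  L4 def {p} use {v}
  L5 def {v} use ∅
  L6 def {a,v} use ∅
  L7 def {q} use {v}

Backward fixpoint:
  L0: in=∅ out={a,p,v}
  L1: in={a,p,v} out={p,v}
  L2: in={p,v} out={v}
  L3: in=∅ out=∅
  L4: in={v} out={v}
  L5: in=∅ out={v}
  L6: in=∅ out={v}
  L7: in={v} out=∅

live-out(L1) = ["p", "v"]

Answer: ["p", "v"]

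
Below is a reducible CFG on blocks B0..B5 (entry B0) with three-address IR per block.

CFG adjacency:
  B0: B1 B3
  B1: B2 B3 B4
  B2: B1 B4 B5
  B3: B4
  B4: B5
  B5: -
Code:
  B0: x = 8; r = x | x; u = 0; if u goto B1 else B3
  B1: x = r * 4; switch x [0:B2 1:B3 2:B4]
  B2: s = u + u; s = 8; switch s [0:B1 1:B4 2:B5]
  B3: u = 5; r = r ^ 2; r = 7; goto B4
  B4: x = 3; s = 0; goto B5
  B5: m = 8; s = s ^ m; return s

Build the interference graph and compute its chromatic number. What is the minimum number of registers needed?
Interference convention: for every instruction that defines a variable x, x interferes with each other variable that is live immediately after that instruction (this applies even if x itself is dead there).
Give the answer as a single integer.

Answer: 3

Working:
Block summaries:
  B0: def={r,u,x} ue=∅
  B1: def={x} ue={r}
  B2: def={s} ue={u}
  B3: def={r,u} ue={r}
  B4: def={s,x} ue=∅
  B5: def={m,s} ue={s}

Backward fixpoint:
  B0 li=∅ lo={r,u}
  B1 li={r,u} lo={r,u}
  B2 li={r,u} lo={r,s,u}
  B3 li={r} lo=∅
  B4 li=∅ lo={s}
  B5 li={s} lo=∅

Interference:
  m — {s}
  r — {s,u,x}
  s — {m,r,u}
  u — {r,s,x}
  x — {r,u}

Colouring:
  clique {r,s,u} ⇒ need ≥ 3
  3-colouring: r0={m,r}  r1={s,x}  r2={u}
  χ = 3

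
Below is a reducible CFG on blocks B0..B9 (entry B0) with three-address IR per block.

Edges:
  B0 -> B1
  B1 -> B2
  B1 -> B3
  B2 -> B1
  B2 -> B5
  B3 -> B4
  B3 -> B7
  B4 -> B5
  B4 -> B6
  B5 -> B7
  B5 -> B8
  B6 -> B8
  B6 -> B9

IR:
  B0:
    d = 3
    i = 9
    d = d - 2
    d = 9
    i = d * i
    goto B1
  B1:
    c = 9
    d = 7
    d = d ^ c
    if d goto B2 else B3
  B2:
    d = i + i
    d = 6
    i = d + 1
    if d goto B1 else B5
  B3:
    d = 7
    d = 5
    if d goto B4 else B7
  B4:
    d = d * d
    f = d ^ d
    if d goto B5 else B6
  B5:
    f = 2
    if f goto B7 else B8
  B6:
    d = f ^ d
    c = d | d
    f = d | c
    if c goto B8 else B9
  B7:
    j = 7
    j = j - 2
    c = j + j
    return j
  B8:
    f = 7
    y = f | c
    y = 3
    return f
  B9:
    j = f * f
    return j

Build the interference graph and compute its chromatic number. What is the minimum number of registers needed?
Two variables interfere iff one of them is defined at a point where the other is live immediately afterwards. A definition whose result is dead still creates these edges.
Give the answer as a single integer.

def/use:
  B0: {d,i} / ∅
  B1: {c,d} / ∅
  B2: {d,i} / {i}
  B3: {d} / ∅
  B4: {d,f} / {d}
  B5: {f} / ∅
  B6: {c,d,f} / {d,f}
  B7: {c,j} / ∅
  B8: {f,y} / {c}
  B9: {j} / {f}

Liveness:
  live B0: ∅→{i}
  live B1: {i}→{c,i}
  live B2: {c,i}→{c,i}
  live B3: {c}→{c,d}
  live B4: {c,d}→{c,d,f}
  live B5: {c}→{c}
  live B6: {d,f}→{c,f}
  live B7: ∅→∅
  live B8: {c}→∅
  live B9: {f}→∅

Conflict graph:
  c — {d,f,i,j}
  d — {c,f,i}
  f — {c,d,y}
  i — {c,d}
  j — {c}
  y — {f}

Registers:
  lower bound: {c,d,f} mutually conflict ⇒ χ ≥ 3
  3-colouring: c0={c,y}  c1={d,j}  c2={f,i}
  χ = 3

Answer: 3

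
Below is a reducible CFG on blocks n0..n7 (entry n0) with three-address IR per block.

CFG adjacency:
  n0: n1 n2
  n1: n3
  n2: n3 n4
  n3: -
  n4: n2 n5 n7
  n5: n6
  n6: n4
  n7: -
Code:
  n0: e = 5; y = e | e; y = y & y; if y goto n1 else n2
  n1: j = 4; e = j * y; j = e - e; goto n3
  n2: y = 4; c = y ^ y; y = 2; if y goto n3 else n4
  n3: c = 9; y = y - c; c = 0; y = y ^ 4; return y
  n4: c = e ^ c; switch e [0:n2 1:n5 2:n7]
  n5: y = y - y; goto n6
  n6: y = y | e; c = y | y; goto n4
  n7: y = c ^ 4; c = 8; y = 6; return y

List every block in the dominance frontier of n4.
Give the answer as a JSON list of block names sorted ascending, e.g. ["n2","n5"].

Answer: ["n2", "n4"]

Derivation:
idom tree: n1←n0 n2←n0 n3←n0 n4←n2 n5←n4 n6←n5 n7←n4
Join-block Dom:
  n2: preds {n0,n4}: {n0} ∩ {n0,n2,n4} = {n0}; idom=n0
  n3: preds {n1,n2}: {n0,n1} ∩ {n0,n2} = {n0}; idom=n0
  n4: preds {n2,n6}: {n0,n2} ∩ {n0,n2,n4,n5,n6} = {n0,n2}; idom=n2

DF derivation:
  n2←n0: walk · to n0
  n2←n4: walk n4→n2 to n0
  n3←n1: walk n1 to n0
  n3←n2: walk n2 to n0
  n4←n2: walk · to n2
  n4←n6: walk n6→n5→n4 to n2
  DF(n0)=∅
  DF(n1)={n3}
  DF(n2)={n2,n3}
  DF(n3)=∅
  DF(n4)={n2,n4}
  DF(n5)={n4}
  DF(n6)={n4}
  DF(n7)=∅

DF(n4) = ["n2", "n4"]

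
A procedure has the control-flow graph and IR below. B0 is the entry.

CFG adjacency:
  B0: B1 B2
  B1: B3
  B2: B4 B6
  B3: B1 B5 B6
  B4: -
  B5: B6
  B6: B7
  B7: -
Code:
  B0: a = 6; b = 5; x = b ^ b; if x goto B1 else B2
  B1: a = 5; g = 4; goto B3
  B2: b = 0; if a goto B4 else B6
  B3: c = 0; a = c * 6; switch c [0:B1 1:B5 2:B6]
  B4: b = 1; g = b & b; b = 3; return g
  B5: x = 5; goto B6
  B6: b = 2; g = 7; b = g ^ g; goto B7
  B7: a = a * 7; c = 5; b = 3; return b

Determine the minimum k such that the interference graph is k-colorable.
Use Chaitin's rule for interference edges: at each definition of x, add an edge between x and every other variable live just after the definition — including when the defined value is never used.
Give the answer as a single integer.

Answer: 3

Analysis:
Block summaries:
  B0: def={a,b,x} ue=∅
  B1: def={a,g} ue=∅
  B2: def={b} ue={a}
  B3: def={a,c} ue=∅
  B4: def={b,g} ue=∅
  B5: def={x} ue=∅
  B6: def={b,g} ue=∅
  B7: def={a,b,c} ue={a}

Backward fixpoint:
  live B0: ∅→{a}
  live B1: ∅→∅
  live B2: {a}→{a}
  live B3: ∅→{a}
  live B4: ∅→∅
  live B5: {a}→{a}
  live B6: {a}→{a}
  live B7: {a}→∅

Interfere edges:
  a↔{b,c,g,x}
  b↔{a,g}
  c↔{a}
  g↔{a,b}
  x↔{a}

Registers:
  lower bound: {a,b,g} mutually conflict ⇒ χ ≥ 3
  3-colouring: R0={a}  R1={b,c,x}  R2={g}
  χ = 3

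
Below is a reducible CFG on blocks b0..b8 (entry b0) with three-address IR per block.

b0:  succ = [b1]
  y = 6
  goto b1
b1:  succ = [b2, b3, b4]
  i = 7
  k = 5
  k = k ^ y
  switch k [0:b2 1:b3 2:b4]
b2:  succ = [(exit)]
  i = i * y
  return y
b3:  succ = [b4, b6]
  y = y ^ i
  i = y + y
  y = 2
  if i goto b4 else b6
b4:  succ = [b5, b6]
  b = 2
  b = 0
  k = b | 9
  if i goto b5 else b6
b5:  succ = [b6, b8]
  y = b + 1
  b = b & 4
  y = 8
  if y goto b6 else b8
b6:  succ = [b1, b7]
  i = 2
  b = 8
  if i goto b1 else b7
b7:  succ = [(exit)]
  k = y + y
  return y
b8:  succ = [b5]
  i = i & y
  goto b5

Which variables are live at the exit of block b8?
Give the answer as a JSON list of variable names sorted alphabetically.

Answer: ["b", "i"]

Analysis:
def/use:
  b0 def {y} use ∅
  b1 def {i,k} use {y}
  b2 def {i} use {i,y}
  b3 def {i,y} use {i,y}
  b4 def {b,k} use {i}
  b5 def {b,y} use {b}
  b6 def {b,i} use ∅
  b7 def {k} use {y}
  b8 def {i} use {i,y}

Liveness:
  live b0: ∅→{y}
  live b1: {y}→{i,y}
  live b2: {i,y}→∅
  live b3: {i,y}→{i,y}
  live b4: {i,y}→{b,i,y}
  live b5: {b,i}→{b,i,y}
  live b6: {y}→{y}
  live b7: {y}→∅
  live b8: {b,i,y}→{b,i}

live-out(b8) = ["b", "i"]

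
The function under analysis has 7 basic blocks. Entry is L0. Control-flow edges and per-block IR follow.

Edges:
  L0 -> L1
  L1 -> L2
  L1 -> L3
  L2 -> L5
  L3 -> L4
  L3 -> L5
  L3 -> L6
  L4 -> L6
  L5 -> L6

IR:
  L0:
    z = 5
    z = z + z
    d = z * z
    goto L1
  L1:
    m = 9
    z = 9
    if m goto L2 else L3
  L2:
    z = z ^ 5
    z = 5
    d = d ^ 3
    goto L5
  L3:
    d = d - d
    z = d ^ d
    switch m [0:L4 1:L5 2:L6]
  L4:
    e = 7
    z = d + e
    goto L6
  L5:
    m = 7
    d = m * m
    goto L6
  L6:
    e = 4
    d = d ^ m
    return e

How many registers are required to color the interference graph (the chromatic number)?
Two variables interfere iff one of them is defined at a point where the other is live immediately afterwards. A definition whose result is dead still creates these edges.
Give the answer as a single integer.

def/use:
  L0: {d,z} / ∅
  L1: {m,z} / ∅
  L2: {d,z} / {d,z}
  L3: {d,z} / {d,m}
  L4: {e,z} / {d}
  L5: {d,m} / ∅
  L6: {d,e} / {d,m}

Live sets:
  L0: in=∅ out={d}
  L1: in={d} out={d,m,z}
  L2: in={d,z} out=∅
  L3: in={d,m} out={d,m}
  L4: in={d,m} out={d,m}
  L5: in=∅ out={d,m}
  L6: in={d,m} out=∅

Interference:
  d↔{e,m,z}
  e↔{d,m}
  m↔{d,e,z}
  z↔{d,m}

Registers:
  {d,e,m} pairwise interfere (3-clique) ⇒ χ ≥ 3
  3-colouring: r0={d}  r1={m}  r2={e,z}
  χ = 3

Answer: 3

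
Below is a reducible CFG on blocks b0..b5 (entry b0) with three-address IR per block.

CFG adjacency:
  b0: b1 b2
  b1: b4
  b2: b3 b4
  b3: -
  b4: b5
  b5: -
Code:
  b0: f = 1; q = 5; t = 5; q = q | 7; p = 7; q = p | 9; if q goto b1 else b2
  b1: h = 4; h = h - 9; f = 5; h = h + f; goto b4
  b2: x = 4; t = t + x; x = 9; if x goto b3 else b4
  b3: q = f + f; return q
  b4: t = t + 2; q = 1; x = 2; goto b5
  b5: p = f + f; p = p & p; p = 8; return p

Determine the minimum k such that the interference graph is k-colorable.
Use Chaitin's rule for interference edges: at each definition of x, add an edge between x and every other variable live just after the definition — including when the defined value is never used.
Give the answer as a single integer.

def/use:
  b0 def {f,p,q,t} use ∅
  b1 def {f,h} use ∅
  b2 def {t,x} use {t}
  b3 def {q} use {f}
  b4 def {q,t,x} use {t}
  b5 def {p} use {f}

Backward fixpoint:
  b0: in=∅ out={f,t}
  b1: in={t} out={f,t}
  b2: in={f,t} out={f,t}
  b3: in={f} out=∅
  b4: in={f,t} out={f}
  b5: in={f} out=∅

Interference:
  f — {h,p,q,t,x}
  h — {f,t}
  p — {f,t}
  q — {f,t}
  t — {f,h,p,q,x}
  x — {f,t}

Chromatic number:
  clique {f,h,t} ⇒ need ≥ 3
  3-colouring: R0={f}  R1={t}  R2={h,p,q,x}
  χ = 3

Answer: 3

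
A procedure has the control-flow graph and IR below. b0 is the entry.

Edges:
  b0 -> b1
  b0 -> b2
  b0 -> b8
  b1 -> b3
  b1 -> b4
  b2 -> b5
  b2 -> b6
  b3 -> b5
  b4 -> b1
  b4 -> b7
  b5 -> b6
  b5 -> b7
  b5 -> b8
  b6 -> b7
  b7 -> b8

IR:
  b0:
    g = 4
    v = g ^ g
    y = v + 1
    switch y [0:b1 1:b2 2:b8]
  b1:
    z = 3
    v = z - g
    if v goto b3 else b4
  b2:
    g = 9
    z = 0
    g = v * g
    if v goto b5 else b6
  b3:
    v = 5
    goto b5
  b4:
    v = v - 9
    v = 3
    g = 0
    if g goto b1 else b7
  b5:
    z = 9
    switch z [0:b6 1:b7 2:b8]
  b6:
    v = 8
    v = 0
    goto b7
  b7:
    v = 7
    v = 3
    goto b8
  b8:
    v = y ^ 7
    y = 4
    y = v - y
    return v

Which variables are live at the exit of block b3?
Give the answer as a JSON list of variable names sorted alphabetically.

Per-block:
  b0: {g,v,y} / ∅
  b1: {v,z} / {g}
  b2: {g,z} / {v}
  b3: {v} / ∅
  b4: {g,v} / {v}
  b5: {z} / ∅
  b6: {v} / ∅
  b7: {v} / ∅
  b8: {v,y} / {y}

Liveness:
  b0: in=∅ out={g,v,y}
  b1: in={g,y} out={v,y}
  b2: in={v,y} out={y}
  b3: in={y} out={y}
  b4: in={v,y} out={g,y}
  b5: in={y} out={y}
  b6: in={y} out={y}
  b7: in={y} out={y}
  b8: in={y} out=∅

live-out(b3) = ["y"]

Answer: ["y"]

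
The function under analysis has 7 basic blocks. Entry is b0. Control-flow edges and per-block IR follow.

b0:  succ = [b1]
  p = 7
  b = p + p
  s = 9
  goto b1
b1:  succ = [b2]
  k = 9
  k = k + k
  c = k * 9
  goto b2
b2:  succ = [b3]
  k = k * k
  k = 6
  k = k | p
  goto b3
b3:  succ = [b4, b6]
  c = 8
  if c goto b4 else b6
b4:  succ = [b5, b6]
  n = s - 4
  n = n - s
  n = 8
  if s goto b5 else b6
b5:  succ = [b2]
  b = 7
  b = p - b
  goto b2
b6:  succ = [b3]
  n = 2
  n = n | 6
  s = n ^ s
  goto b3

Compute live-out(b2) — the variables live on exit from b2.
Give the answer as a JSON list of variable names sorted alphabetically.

Answer: ["k", "p", "s"]

Working:
Per-block:
  b0 def {b,p,s} use ∅
  b1 def {c,k} use ∅
  b2 def {k} use {k,p}
  b3 def {c} use ∅
  b4 def {n} use {s}
  b5 def {b} use {p}
  b6 def {n,s} use {s}

Liveness:
  b0: in=∅ out={p,s}
  b1: in={p,s} out={k,p,s}
  b2: in={k,p,s} out={k,p,s}
  b3: in={k,p,s} out={k,p,s}
  b4: in={k,p,s} out={k,p,s}
  b5: in={k,p,s} out={k,p,s}
  b6: in={k,p,s} out={k,p,s}

live-out(b2) = ["k", "p", "s"]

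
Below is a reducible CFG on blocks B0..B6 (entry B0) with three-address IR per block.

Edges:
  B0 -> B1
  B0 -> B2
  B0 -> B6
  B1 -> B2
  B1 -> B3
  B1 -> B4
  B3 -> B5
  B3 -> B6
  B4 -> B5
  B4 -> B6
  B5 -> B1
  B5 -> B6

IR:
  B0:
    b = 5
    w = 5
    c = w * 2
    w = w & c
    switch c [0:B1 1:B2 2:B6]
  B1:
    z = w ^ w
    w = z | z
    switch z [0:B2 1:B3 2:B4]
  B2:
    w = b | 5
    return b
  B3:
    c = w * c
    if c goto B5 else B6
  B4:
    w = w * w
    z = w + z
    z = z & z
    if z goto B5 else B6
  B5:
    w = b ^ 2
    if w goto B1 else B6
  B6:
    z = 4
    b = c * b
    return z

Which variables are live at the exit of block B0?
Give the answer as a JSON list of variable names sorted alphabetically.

Answer: ["b", "c", "w"]

Working:
Per-block:
  B0: def={b,c,w} ue=∅
  B1: def={w,z} ue={w}
  B2: def={w} ue={b}
  B3: def={c} ue={c,w}
  B4: def={w,z} ue={w,z}
  B5: def={w} ue={b}
  B6: def={b,z} ue={b,c}

Backward fixpoint:
  B0 li=∅ lo={b,c,w}
  B1 li={b,c,w} lo={b,c,w,z}
  B2 li={b} lo=∅
  B3 li={b,c,w} lo={b,c}
  B4 li={b,c,w,z} lo={b,c}
  B5 li={b,c} lo={b,c,w}
  B6 li={b,c} lo=∅

live-out(B0) = ["b", "c", "w"]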